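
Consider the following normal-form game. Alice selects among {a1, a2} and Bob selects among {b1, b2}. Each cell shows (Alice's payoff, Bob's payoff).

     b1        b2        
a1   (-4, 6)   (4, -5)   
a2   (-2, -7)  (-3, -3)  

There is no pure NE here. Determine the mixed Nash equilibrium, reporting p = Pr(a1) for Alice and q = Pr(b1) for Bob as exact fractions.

p = 4/15, q = 7/9

Each player's mixing probability is pinned down by making the *other* player indifferent.
Bob indifferent between b1 and b2: p·6 + (1−p)·(-7) = p·(-5) + (1−p)·(-3) ⟹ (-7) + 13p = (-3) + (-2)p ⟹ p = 4/15.
Alice indifferent between a1 and a2: q·(-4) + (1−q)·4 = q·(-2) + (1−q)·(-3) ⟹ 4 + (-8)q = (-3) + 1q ⟹ q = 7/9.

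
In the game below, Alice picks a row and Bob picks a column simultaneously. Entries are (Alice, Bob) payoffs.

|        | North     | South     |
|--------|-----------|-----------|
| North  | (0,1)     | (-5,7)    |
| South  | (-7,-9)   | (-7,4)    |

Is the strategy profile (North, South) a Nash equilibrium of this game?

Holding Bob at South: Alice gets -5 from North, versus -7 from South. No profitable deviation for Alice.
Holding Alice at North: Bob gets 7 from South, versus 1 from North. No profitable deviation for Bob either.

Yes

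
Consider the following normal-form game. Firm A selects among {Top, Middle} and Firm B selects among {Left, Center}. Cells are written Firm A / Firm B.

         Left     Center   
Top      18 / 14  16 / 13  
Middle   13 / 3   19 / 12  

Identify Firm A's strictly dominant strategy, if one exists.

None

Check whether one of Firm A's strategies beats all alternatives regardless of what the opponent does.
Top is not dominant: against Center, Middle gives 19 > 16.
Middle is not dominant: against Left, Top gives 18 > 13.
No single strategy is best against every opponent action.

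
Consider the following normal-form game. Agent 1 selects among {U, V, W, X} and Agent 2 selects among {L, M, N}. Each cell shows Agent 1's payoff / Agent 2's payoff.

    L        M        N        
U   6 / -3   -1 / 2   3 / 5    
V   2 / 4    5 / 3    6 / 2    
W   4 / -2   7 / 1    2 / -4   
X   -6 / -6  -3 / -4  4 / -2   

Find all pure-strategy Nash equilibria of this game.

(W, M)

Check mutual best responses: a cell is a NE iff neither player can gain by unilaterally deviating.
Agent 1's best responses — vs L: U (payoff 6); vs M: W (payoff 7); vs N: V (payoff 6).
Agent 2's best responses — vs U: N (payoff 5); vs V: L (payoff 4); vs W: M (payoff 1); vs X: N (payoff -2).
The only mutual best response is (W, M); neither player gains by switching there.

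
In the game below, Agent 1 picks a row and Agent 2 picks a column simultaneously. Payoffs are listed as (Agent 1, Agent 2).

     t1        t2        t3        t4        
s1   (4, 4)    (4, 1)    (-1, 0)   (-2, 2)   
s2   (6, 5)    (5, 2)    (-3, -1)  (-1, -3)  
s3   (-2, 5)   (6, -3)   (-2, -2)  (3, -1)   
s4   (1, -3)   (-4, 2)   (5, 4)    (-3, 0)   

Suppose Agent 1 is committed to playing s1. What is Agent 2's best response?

With Agent 1 fixed at s1, Agent 2's payoffs are: t1 → 4, t2 → 1, t3 → 0, t4 → 2.
The maximum is 4, achieved by t1.

t1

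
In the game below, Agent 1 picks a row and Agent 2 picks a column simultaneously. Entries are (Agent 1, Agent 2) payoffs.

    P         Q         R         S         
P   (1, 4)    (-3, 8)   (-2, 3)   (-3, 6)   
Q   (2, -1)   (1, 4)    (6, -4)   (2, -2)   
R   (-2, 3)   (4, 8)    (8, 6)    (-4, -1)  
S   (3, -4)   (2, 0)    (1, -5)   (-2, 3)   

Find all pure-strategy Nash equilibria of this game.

(R, Q)

Find each player's best response to every opponent strategy; NE are the intersections.
Agent 1's best responses — vs P: S (payoff 3); vs Q: R (payoff 4); vs R: R (payoff 8); vs S: Q (payoff 2).
Agent 2's best responses — vs P: Q (payoff 8); vs Q: Q (payoff 4); vs R: Q (payoff 8); vs S: S (payoff 3).
The only mutual best response is (R, Q); neither player gains by switching there.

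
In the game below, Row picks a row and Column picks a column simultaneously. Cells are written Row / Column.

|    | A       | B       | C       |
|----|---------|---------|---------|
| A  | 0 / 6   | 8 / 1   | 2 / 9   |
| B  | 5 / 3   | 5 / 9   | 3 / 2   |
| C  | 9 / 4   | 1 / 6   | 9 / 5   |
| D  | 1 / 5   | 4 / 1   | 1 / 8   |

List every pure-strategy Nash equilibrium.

No pure-strategy Nash equilibrium

Find each player's best response to every opponent strategy; NE are the intersections.
Row's best responses — vs A: C (payoff 9); vs B: A (payoff 8); vs C: C (payoff 9).
Column's best responses — vs A: C (payoff 9); vs B: B (payoff 9); vs C: B (payoff 6); vs D: C (payoff 8).
No cell has both players best-responding. For instance, Row's best reply to C is C, but against C Column prefers B over C.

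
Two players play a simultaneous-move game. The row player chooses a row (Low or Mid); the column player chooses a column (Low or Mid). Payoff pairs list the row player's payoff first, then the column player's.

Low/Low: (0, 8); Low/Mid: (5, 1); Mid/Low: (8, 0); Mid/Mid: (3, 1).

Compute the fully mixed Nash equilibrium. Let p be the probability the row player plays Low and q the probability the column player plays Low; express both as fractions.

Each player's mixing probability is pinned down by making the *other* player indifferent.
The column player indifferent between Low and Mid: p·8 + (1−p)·0 = p·1 + (1−p)·1 ⟹ 0 + 8p = 1 + 0p ⟹ p = 1/8.
The row player indifferent between Low and Mid: q·0 + (1−q)·5 = q·8 + (1−q)·3 ⟹ 5 + (-5)q = 3 + 5q ⟹ q = 1/5.

p = 1/8, q = 1/5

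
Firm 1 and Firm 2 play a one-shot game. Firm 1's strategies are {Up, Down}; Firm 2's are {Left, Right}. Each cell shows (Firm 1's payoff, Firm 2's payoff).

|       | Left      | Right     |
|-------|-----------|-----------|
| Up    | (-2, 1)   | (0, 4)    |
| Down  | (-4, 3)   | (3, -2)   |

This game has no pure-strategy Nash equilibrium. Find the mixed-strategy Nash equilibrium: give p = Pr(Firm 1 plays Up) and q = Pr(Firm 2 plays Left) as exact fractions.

Each player's mixing probability is pinned down by making the *other* player indifferent.
Firm 2 indifferent between Left and Right: p·1 + (1−p)·3 = p·4 + (1−p)·(-2) ⟹ 3 + (-2)p = (-2) + 6p ⟹ p = 5/8.
Firm 1 indifferent between Up and Down: q·(-2) + (1−q)·0 = q·(-4) + (1−q)·3 ⟹ 0 + (-2)q = 3 + (-7)q ⟹ q = 3/5.

p = 5/8, q = 3/5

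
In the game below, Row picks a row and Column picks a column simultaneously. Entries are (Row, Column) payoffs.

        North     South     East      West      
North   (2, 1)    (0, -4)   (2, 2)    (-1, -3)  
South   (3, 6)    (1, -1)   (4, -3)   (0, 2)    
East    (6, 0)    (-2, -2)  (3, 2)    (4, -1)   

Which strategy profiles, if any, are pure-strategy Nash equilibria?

Check mutual best responses: a cell is a NE iff neither player can gain by unilaterally deviating.
Row's best responses — vs North: East (payoff 6); vs South: South (payoff 1); vs East: South (payoff 4); vs West: East (payoff 4).
Column's best responses — vs North: East (payoff 2); vs South: North (payoff 6); vs East: East (payoff 2).
No cell has both players best-responding. For instance, Row's best reply to North is East, but against East Column prefers East over North.

None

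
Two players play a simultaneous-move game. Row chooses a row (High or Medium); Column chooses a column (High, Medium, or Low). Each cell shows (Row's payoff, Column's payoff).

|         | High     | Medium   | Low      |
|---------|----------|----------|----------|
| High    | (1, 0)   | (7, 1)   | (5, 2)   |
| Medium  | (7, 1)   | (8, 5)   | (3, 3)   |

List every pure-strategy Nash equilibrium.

(High, Low) and (Medium, Medium)

Find each player's best response to every opponent strategy; NE are the intersections.
Row's best responses — vs High: Medium (payoff 7); vs Medium: Medium (payoff 8); vs Low: High (payoff 5).
Column's best responses — vs High: Low (payoff 2); vs Medium: Medium (payoff 5).
Mutual best responses occur at (High, Low) and (Medium, Medium); at each, neither player gains by switching.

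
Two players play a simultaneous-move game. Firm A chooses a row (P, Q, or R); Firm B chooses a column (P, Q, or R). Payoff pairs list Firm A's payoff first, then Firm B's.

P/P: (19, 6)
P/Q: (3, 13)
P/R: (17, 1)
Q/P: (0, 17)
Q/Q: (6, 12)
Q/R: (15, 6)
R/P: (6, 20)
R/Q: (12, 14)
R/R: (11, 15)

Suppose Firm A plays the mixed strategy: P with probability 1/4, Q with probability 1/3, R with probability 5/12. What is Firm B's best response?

P

Compute Firm B's expected payoff from each pure strategy against the given mix.
P: (1/4)·6 + (1/3)·17 + (5/12)·20 = 31/2
Q: (1/4)·13 + (1/3)·12 + (5/12)·14 = 157/12
R: (1/4)·1 + (1/3)·6 + (5/12)·15 = 17/2
Highest expected payoff is 31/2, from P.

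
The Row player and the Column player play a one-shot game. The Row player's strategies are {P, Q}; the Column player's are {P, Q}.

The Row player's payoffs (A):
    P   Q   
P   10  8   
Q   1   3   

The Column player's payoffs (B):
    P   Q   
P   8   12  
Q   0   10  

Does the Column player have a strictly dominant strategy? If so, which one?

Q

A strategy is strictly dominant if it gives the Column player a strictly higher payoff than every other strategy, against every choice by the opponent.
Q strictly dominates: vs P: 12 > 8; vs Q: 10 > 0.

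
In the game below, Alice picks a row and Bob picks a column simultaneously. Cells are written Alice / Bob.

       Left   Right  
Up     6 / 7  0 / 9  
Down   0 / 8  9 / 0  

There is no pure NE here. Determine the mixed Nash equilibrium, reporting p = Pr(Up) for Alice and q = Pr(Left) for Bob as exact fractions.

In a mixed NE each player is indifferent between their pure strategies, so the opponent's mix sets the indifference.
Bob indifferent between Left and Right: p·7 + (1−p)·8 = p·9 + (1−p)·0 ⟹ 8 + (-1)p = 0 + 9p ⟹ p = 4/5.
Alice indifferent between Up and Down: q·6 + (1−q)·0 = q·0 + (1−q)·9 ⟹ 0 + 6q = 9 + (-9)q ⟹ q = 3/5.

p = 4/5, q = 3/5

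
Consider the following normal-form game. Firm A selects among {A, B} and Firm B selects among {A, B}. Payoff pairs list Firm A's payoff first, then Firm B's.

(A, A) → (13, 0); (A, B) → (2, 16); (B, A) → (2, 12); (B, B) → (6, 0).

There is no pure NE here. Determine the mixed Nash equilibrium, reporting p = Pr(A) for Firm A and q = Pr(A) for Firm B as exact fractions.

In a mixed NE each player is indifferent between their pure strategies, so the opponent's mix sets the indifference.
Firm B indifferent between A and B: p·0 + (1−p)·12 = p·16 + (1−p)·0 ⟹ 12 + (-12)p = 0 + 16p ⟹ p = 3/7.
Firm A indifferent between A and B: q·13 + (1−q)·2 = q·2 + (1−q)·6 ⟹ 2 + 11q = 6 + (-4)q ⟹ q = 4/15.

p = 3/7, q = 4/15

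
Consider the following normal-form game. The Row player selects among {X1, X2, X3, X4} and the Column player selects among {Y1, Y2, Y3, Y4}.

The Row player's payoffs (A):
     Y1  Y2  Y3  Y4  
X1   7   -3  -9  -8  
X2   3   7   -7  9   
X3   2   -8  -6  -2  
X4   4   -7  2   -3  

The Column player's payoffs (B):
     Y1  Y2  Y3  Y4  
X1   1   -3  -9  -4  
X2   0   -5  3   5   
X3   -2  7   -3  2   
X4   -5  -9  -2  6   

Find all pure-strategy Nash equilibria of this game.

Find each player's best response to every opponent strategy; NE are the intersections.
The Row player's best responses — vs Y1: X1 (payoff 7); vs Y2: X2 (payoff 7); vs Y3: X4 (payoff 2); vs Y4: X2 (payoff 9).
The Column player's best responses — vs X1: Y1 (payoff 1); vs X2: Y4 (payoff 5); vs X3: Y2 (payoff 7); vs X4: Y4 (payoff 6).
Mutual best responses occur at (X1, Y1) and (X2, Y4); at each, neither player gains by switching.

(X1, Y1) and (X2, Y4)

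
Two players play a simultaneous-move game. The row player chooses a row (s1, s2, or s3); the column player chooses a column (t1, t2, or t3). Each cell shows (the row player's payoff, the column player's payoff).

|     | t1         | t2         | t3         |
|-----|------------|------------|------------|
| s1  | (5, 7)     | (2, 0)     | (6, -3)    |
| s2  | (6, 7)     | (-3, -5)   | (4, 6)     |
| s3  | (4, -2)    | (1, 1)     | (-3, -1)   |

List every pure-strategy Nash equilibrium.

(s2, t1)

A profile is a Nash equilibrium when each player is best-responding to the other.
The row player's best responses — vs t1: s2 (payoff 6); vs t2: s1 (payoff 2); vs t3: s1 (payoff 6).
The column player's best responses — vs s1: t1 (payoff 7); vs s2: t1 (payoff 7); vs s3: t2 (payoff 1).
The only mutual best response is (s2, t1); neither player gains by switching there.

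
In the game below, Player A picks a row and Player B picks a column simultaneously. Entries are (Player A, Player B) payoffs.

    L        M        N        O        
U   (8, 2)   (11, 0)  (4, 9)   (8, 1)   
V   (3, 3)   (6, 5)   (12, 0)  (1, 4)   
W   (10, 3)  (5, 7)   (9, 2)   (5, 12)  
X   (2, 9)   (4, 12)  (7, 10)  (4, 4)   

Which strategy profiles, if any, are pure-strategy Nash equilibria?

None

A profile is a Nash equilibrium when each player is best-responding to the other.
Player A's best responses — vs L: W (payoff 10); vs M: U (payoff 11); vs N: V (payoff 12); vs O: U (payoff 8).
Player B's best responses — vs U: N (payoff 9); vs V: M (payoff 5); vs W: O (payoff 12); vs X: M (payoff 12).
No cell has both players best-responding. For instance, Player A's best reply to O is U, but against U Player B prefers N over O.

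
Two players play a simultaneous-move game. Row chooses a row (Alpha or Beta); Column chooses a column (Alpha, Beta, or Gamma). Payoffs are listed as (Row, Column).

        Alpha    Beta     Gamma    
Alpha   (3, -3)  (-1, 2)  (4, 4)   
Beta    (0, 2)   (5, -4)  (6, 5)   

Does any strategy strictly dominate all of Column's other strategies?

Check whether one of Column's strategies beats all alternatives regardless of what the opponent does.
Gamma strictly dominates: vs Alpha: 4 > each of {-3, 2}; vs Beta: 5 > each of {2, -4}.

Gamma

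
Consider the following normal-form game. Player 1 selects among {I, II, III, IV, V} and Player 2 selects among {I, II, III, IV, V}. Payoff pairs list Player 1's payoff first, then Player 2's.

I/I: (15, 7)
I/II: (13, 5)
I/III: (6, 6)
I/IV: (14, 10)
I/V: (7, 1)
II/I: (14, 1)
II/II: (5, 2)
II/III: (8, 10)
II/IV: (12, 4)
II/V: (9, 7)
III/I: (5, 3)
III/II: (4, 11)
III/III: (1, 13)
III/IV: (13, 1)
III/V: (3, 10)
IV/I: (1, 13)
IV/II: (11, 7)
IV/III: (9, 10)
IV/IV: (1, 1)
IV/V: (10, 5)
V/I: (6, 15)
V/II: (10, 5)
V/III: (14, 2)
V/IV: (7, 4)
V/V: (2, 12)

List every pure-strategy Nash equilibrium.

(I, IV)

A profile is a Nash equilibrium when each player is best-responding to the other.
Player 1's best responses — vs I: I (payoff 15); vs II: I (payoff 13); vs III: V (payoff 14); vs IV: I (payoff 14); vs V: IV (payoff 10).
Player 2's best responses — vs I: IV (payoff 10); vs II: III (payoff 10); vs III: III (payoff 13); vs IV: I (payoff 13); vs V: I (payoff 15).
The only mutual best response is (I, IV); neither player gains by switching there.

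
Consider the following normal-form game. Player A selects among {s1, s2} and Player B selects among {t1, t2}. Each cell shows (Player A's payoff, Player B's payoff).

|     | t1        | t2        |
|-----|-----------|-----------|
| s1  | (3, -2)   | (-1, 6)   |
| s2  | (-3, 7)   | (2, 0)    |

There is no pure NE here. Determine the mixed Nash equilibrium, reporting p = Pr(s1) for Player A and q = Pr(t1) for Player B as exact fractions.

In a mixed NE each player is indifferent between their pure strategies, so the opponent's mix sets the indifference.
Player B indifferent between t1 and t2: p·(-2) + (1−p)·7 = p·6 + (1−p)·0 ⟹ 7 + (-9)p = 0 + 6p ⟹ p = 7/15.
Player A indifferent between s1 and s2: q·3 + (1−q)·(-1) = q·(-3) + (1−q)·2 ⟹ (-1) + 4q = 2 + (-5)q ⟹ q = 1/3.

p = 7/15, q = 1/3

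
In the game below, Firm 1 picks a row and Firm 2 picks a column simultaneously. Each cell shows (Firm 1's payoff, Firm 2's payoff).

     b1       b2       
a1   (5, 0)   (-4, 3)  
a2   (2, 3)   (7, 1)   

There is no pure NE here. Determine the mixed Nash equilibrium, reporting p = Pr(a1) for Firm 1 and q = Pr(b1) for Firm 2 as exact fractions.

p = 2/5, q = 11/14

In a mixed NE each player is indifferent between their pure strategies, so the opponent's mix sets the indifference.
Firm 2 indifferent between b1 and b2: p·0 + (1−p)·3 = p·3 + (1−p)·1 ⟹ 3 + (-3)p = 1 + 2p ⟹ p = 2/5.
Firm 1 indifferent between a1 and a2: q·5 + (1−q)·(-4) = q·2 + (1−q)·7 ⟹ (-4) + 9q = 7 + (-5)q ⟹ q = 11/14.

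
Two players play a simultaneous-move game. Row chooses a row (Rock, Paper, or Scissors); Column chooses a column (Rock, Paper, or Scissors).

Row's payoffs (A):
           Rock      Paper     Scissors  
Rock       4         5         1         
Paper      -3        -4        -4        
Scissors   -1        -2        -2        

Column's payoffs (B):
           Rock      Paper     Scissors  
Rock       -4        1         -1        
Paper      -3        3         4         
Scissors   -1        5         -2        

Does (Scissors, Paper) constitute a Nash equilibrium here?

Holding Column at Paper: Row gets -2 from Scissors but could get 5 by switching to Rock. Row has a profitable deviation.

No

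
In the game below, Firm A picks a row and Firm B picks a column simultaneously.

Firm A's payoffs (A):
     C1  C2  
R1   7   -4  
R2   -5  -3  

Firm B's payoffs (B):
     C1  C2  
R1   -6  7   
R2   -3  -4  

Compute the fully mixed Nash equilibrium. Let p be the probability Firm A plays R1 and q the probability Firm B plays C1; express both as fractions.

p = 1/14, q = 1/13

Each player's mixing probability is pinned down by making the *other* player indifferent.
Firm B indifferent between C1 and C2: p·(-6) + (1−p)·(-3) = p·7 + (1−p)·(-4) ⟹ (-3) + (-3)p = (-4) + 11p ⟹ p = 1/14.
Firm A indifferent between R1 and R2: q·7 + (1−q)·(-4) = q·(-5) + (1−q)·(-3) ⟹ (-4) + 11q = (-3) + (-2)q ⟹ q = 1/13.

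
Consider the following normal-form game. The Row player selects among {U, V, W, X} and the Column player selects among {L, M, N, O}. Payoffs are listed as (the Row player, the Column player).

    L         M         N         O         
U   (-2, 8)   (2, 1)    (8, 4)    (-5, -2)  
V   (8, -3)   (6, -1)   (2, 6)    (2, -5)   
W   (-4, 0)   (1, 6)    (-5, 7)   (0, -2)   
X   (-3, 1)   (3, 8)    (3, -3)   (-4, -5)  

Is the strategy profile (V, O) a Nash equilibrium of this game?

No

Holding the Column player at O: the Row player gets 2 from V, versus -5 from U, 0 from W, -4 from X. No profitable deviation for the Row player.
Holding the Row player at V: the Column player gets -5 from O but could get 6 by switching to N. The Column player has a profitable deviation.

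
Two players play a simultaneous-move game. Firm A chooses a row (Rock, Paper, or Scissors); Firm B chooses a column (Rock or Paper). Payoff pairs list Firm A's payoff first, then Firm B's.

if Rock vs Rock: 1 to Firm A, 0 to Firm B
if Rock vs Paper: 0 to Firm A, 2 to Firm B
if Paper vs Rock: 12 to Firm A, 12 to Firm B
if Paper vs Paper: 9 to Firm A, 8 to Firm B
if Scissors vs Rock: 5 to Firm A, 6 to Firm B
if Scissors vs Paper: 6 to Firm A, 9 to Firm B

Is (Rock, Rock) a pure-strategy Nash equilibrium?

No

Holding Firm B at Rock: Firm A gets 1 from Rock but could get 12 by switching to Paper. Firm A has a profitable deviation.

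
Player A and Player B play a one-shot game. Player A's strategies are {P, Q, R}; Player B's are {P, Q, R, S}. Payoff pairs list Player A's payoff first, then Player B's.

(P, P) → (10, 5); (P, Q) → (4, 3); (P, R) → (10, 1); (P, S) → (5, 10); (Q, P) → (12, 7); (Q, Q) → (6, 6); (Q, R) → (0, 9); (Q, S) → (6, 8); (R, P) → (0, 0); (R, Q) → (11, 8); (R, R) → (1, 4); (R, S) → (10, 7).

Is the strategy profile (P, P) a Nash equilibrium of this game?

No

Holding Player B at P: Player A gets 10 from P but could get 12 by switching to Q. Player A has a profitable deviation.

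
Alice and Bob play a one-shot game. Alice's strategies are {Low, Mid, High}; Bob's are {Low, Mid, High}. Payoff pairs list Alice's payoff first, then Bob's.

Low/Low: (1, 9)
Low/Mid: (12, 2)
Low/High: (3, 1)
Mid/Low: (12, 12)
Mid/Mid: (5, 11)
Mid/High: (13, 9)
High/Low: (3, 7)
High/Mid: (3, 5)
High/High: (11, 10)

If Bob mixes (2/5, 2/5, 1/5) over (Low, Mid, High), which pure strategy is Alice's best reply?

Compute Alice's expected payoff from each pure strategy against the given mix.
Low: (2/5)·1 + (2/5)·12 + (1/5)·3 = 29/5
Mid: (2/5)·12 + (2/5)·5 + (1/5)·13 = 47/5
High: (2/5)·3 + (2/5)·3 + (1/5)·11 = 23/5
Highest expected payoff is 47/5, from Mid.

Mid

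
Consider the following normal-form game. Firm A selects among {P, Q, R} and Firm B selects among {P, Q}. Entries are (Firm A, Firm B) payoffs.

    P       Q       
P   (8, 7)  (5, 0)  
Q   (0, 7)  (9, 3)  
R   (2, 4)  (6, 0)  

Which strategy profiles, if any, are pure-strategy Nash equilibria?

A profile is a Nash equilibrium when each player is best-responding to the other.
Firm A's best responses — vs P: P (payoff 8); vs Q: Q (payoff 9).
Firm B's best responses — vs P: P (payoff 7); vs Q: P (payoff 7); vs R: P (payoff 4).
The only mutual best response is (P, P); neither player gains by switching there.

(P, P)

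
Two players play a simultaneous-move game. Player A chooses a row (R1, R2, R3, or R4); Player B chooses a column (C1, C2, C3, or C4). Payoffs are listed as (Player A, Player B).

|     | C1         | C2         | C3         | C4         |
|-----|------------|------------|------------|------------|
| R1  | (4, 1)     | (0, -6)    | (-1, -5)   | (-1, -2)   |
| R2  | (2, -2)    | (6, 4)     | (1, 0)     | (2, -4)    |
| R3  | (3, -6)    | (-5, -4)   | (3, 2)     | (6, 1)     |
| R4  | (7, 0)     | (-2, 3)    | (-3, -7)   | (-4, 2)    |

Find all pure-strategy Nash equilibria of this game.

Find each player's best response to every opponent strategy; NE are the intersections.
Player A's best responses — vs C1: R4 (payoff 7); vs C2: R2 (payoff 6); vs C3: R3 (payoff 3); vs C4: R3 (payoff 6).
Player B's best responses — vs R1: C1 (payoff 1); vs R2: C2 (payoff 4); vs R3: C3 (payoff 2); vs R4: C2 (payoff 3).
Mutual best responses occur at (R2, C2) and (R3, C3); at each, neither player gains by switching.

(R2, C2) and (R3, C3)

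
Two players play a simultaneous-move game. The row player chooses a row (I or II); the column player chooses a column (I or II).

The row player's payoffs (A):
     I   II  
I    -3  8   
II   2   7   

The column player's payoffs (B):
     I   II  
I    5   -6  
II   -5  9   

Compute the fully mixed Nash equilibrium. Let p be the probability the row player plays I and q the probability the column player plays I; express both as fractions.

Each player's mixing probability is pinned down by making the *other* player indifferent.
The column player indifferent between I and II: p·5 + (1−p)·(-5) = p·(-6) + (1−p)·9 ⟹ (-5) + 10p = 9 + (-15)p ⟹ p = 14/25.
The row player indifferent between I and II: q·(-3) + (1−q)·8 = q·2 + (1−q)·7 ⟹ 8 + (-11)q = 7 + (-5)q ⟹ q = 1/6.

p = 14/25, q = 1/6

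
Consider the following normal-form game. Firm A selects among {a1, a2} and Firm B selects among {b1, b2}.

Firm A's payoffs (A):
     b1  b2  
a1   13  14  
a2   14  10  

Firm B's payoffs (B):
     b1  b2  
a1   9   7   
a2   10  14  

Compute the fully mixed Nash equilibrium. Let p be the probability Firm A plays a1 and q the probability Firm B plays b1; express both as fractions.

p = 2/3, q = 4/5

In a mixed NE each player is indifferent between their pure strategies, so the opponent's mix sets the indifference.
Firm B indifferent between b1 and b2: p·9 + (1−p)·10 = p·7 + (1−p)·14 ⟹ 10 + (-1)p = 14 + (-7)p ⟹ p = 2/3.
Firm A indifferent between a1 and a2: q·13 + (1−q)·14 = q·14 + (1−q)·10 ⟹ 14 + (-1)q = 10 + 4q ⟹ q = 4/5.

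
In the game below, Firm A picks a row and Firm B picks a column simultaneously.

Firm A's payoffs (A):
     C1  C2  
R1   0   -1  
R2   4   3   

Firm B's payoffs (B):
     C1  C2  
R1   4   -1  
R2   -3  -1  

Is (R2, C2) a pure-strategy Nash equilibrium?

Holding Firm B at C2: Firm A gets 3 from R2, versus -1 from R1. No profitable deviation for Firm A.
Holding Firm A at R2: Firm B gets -1 from C2, versus -3 from C1. No profitable deviation for Firm B either.

Yes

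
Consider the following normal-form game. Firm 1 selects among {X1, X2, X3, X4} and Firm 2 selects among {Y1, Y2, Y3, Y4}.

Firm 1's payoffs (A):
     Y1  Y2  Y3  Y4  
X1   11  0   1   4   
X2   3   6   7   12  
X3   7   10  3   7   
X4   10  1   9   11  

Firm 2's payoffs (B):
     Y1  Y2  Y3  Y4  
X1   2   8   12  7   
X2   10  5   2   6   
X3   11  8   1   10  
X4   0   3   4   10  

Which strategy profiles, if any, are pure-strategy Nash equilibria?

A profile is a Nash equilibrium when each player is best-responding to the other.
Firm 1's best responses — vs Y1: X1 (payoff 11); vs Y2: X3 (payoff 10); vs Y3: X4 (payoff 9); vs Y4: X2 (payoff 12).
Firm 2's best responses — vs X1: Y3 (payoff 12); vs X2: Y1 (payoff 10); vs X3: Y1 (payoff 11); vs X4: Y4 (payoff 10).
No cell has both players best-responding. For instance, Firm 1's best reply to Y1 is X1, but against X1 Firm 2 prefers Y3 over Y1.

There is no pure-strategy Nash equilibrium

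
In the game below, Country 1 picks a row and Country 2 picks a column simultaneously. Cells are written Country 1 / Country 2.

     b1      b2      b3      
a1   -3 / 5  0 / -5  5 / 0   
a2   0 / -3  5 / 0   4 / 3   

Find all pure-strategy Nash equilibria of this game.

There is no pure-strategy Nash equilibrium

A profile is a Nash equilibrium when each player is best-responding to the other.
Country 1's best responses — vs b1: a2 (payoff 0); vs b2: a2 (payoff 5); vs b3: a1 (payoff 5).
Country 2's best responses — vs a1: b1 (payoff 5); vs a2: b3 (payoff 3).
No cell has both players best-responding. For instance, Country 1's best reply to b2 is a2, but against a2 Country 2 prefers b3 over b2.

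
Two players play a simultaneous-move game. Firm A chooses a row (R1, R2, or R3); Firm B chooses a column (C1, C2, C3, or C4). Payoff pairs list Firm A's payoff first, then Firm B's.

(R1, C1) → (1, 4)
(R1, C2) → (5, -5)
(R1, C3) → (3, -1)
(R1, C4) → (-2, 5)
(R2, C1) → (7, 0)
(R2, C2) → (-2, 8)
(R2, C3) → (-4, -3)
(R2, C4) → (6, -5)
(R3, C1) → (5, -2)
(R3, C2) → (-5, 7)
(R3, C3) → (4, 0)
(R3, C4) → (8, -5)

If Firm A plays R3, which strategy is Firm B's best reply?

C2

With Firm A fixed at R3, Firm B's payoffs are: C1 → -2, C2 → 7, C3 → 0, C4 → -5.
The maximum is 7, achieved by C2.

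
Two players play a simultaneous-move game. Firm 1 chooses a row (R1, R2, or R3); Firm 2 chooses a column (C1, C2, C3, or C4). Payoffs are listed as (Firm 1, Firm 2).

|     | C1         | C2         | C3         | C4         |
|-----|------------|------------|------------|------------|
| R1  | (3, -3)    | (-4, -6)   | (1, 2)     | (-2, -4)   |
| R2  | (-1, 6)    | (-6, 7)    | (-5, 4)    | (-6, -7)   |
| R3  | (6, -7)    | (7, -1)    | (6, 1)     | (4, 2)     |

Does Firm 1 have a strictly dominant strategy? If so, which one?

R3

A strategy is strictly dominant if it gives Firm 1 a strictly higher payoff than every other strategy, against every choice by the opponent.
R3 strictly dominates: vs C1: 6 > each of {3, -1}; vs C2: 7 > each of {-4, -6}; vs C3: 6 > each of {1, -5}; vs C4: 4 > each of {-2, -6}.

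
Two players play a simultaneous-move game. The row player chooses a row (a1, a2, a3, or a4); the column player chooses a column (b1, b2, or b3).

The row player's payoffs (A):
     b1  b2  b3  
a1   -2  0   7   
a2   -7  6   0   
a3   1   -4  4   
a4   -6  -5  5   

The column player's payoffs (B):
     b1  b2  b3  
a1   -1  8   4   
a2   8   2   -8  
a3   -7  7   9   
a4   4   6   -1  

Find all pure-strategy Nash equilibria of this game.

None

Check mutual best responses: a cell is a NE iff neither player can gain by unilaterally deviating.
The row player's best responses — vs b1: a3 (payoff 1); vs b2: a2 (payoff 6); vs b3: a1 (payoff 7).
The column player's best responses — vs a1: b2 (payoff 8); vs a2: b1 (payoff 8); vs a3: b3 (payoff 9); vs a4: b2 (payoff 6).
No cell has both players best-responding. For instance, the row player's best reply to b1 is a3, but against a3 the column player prefers b3 over b1.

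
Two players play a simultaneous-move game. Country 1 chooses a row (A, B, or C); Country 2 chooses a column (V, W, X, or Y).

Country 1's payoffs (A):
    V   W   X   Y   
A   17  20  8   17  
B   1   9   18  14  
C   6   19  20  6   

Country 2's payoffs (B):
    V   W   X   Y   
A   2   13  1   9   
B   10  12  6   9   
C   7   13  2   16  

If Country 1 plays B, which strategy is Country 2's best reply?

With Country 1 fixed at B, Country 2's payoffs are: V → 10, W → 12, X → 6, Y → 9.
The maximum is 12, achieved by W.

W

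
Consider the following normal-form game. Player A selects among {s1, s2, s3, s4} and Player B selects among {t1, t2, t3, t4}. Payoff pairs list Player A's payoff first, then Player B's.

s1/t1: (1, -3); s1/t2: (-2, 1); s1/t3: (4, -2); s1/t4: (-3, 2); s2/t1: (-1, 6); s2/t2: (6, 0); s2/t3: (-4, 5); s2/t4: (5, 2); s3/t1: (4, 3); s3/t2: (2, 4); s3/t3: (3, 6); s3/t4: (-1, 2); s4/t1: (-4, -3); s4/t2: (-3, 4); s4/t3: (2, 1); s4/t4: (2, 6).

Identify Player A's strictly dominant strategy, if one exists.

None

A strategy is strictly dominant if it gives Player A a strictly higher payoff than every other strategy, against every choice by the opponent.
s1 is not dominant: against t1, s3 gives 4 > 1.
s2 is not dominant: against t1, s1 gives 1 > -1.
s3 is not dominant: against t2, s2 gives 6 > 2.
s4 is not dominant: against t1, s1 gives 1 > -4.
No single strategy is best against every opponent action.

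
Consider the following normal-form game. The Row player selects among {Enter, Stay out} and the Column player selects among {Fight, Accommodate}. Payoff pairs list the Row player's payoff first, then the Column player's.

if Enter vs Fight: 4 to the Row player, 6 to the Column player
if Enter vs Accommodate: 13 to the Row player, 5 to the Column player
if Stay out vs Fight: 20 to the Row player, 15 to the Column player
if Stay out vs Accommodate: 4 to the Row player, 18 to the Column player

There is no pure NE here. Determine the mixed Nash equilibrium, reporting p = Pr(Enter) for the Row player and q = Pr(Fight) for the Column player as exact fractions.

p = 3/4, q = 9/25

In a mixed NE each player is indifferent between their pure strategies, so the opponent's mix sets the indifference.
The Column player indifferent between Fight and Accommodate: p·6 + (1−p)·15 = p·5 + (1−p)·18 ⟹ 15 + (-9)p = 18 + (-13)p ⟹ p = 3/4.
The Row player indifferent between Enter and Stay out: q·4 + (1−q)·13 = q·20 + (1−q)·4 ⟹ 13 + (-9)q = 4 + 16q ⟹ q = 9/25.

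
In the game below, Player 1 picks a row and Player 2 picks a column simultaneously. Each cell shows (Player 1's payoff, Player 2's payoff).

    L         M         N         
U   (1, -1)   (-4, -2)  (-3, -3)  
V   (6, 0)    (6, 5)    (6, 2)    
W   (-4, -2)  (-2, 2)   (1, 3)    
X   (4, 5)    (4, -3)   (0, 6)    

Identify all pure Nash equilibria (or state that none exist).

Find each player's best response to every opponent strategy; NE are the intersections.
Player 1's best responses — vs L: V (payoff 6); vs M: V (payoff 6); vs N: V (payoff 6).
Player 2's best responses — vs U: L (payoff -1); vs V: M (payoff 5); vs W: N (payoff 3); vs X: N (payoff 6).
The only mutual best response is (V, M); neither player gains by switching there.

(V, M)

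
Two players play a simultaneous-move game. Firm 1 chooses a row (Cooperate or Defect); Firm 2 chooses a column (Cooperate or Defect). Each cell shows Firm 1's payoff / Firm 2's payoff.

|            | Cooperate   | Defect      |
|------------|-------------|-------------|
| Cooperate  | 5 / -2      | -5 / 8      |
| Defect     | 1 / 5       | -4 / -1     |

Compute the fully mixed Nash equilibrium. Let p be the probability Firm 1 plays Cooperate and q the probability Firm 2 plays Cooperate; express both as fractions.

p = 3/8, q = 1/5

In a mixed NE each player is indifferent between their pure strategies, so the opponent's mix sets the indifference.
Firm 2 indifferent between Cooperate and Defect: p·(-2) + (1−p)·5 = p·8 + (1−p)·(-1) ⟹ 5 + (-7)p = (-1) + 9p ⟹ p = 3/8.
Firm 1 indifferent between Cooperate and Defect: q·5 + (1−q)·(-5) = q·1 + (1−q)·(-4) ⟹ (-5) + 10q = (-4) + 5q ⟹ q = 1/5.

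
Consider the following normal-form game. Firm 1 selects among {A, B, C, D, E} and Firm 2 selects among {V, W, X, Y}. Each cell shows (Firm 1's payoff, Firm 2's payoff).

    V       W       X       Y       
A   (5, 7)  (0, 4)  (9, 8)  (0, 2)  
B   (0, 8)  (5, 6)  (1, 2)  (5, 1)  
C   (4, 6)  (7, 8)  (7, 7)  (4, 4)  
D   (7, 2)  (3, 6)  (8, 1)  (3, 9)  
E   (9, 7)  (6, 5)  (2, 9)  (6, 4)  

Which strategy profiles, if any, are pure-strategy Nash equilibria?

Find each player's best response to every opponent strategy; NE are the intersections.
Firm 1's best responses — vs V: E (payoff 9); vs W: C (payoff 7); vs X: A (payoff 9); vs Y: E (payoff 6).
Firm 2's best responses — vs A: X (payoff 8); vs B: V (payoff 8); vs C: W (payoff 8); vs D: Y (payoff 9); vs E: X (payoff 9).
Mutual best responses occur at (A, X) and (C, W); at each, neither player gains by switching.

(A, X) and (C, W)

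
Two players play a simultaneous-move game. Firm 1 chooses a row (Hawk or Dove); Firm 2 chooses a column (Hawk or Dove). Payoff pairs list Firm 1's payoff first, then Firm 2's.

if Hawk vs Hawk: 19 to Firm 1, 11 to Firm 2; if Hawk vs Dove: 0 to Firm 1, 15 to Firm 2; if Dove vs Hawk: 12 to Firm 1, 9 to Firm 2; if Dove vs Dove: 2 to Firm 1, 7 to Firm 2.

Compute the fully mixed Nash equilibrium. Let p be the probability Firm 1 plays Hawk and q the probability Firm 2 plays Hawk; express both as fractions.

In a mixed NE each player is indifferent between their pure strategies, so the opponent's mix sets the indifference.
Firm 2 indifferent between Hawk and Dove: p·11 + (1−p)·9 = p·15 + (1−p)·7 ⟹ 9 + 2p = 7 + 8p ⟹ p = 1/3.
Firm 1 indifferent between Hawk and Dove: q·19 + (1−q)·0 = q·12 + (1−q)·2 ⟹ 0 + 19q = 2 + 10q ⟹ q = 2/9.

p = 1/3, q = 2/9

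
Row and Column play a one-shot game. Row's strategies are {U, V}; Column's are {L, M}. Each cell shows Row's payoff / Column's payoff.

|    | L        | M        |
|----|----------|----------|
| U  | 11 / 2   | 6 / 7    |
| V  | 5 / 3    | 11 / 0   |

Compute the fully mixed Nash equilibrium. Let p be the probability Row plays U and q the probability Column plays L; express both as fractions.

p = 3/8, q = 5/11

Each player's mixing probability is pinned down by making the *other* player indifferent.
Column indifferent between L and M: p·2 + (1−p)·3 = p·7 + (1−p)·0 ⟹ 3 + (-1)p = 0 + 7p ⟹ p = 3/8.
Row indifferent between U and V: q·11 + (1−q)·6 = q·5 + (1−q)·11 ⟹ 6 + 5q = 11 + (-6)q ⟹ q = 5/11.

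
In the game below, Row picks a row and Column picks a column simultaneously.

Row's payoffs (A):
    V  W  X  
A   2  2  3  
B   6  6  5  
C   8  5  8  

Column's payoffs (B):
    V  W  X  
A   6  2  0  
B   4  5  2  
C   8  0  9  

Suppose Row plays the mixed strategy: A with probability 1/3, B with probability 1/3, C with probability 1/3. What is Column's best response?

Column's best reply maximizes expected payoff against the mix.
V: (1/3)·6 + (1/3)·4 + (1/3)·8 = 6
W: (1/3)·2 + (1/3)·5 + (1/3)·0 = 7/3
X: (1/3)·0 + (1/3)·2 + (1/3)·9 = 11/3
Highest expected payoff is 6, from V.

V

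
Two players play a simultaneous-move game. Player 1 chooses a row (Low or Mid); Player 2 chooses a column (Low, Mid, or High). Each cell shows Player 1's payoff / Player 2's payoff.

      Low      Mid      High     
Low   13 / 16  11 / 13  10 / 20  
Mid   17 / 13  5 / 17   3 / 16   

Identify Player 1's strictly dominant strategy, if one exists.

No strictly dominant strategy

Check whether one of Player 1's strategies beats all alternatives regardless of what the opponent does.
Low is not dominant: against Low, Mid gives 17 > 13.
Mid is not dominant: against Mid, Low gives 11 > 5.
No single strategy is best against every opponent action.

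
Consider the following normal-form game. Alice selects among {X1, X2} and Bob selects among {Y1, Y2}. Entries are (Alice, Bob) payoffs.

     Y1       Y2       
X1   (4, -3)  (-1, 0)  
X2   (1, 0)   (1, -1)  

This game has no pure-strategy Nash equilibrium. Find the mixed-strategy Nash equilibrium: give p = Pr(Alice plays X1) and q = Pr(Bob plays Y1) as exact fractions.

p = 1/4, q = 2/5

In a mixed NE each player is indifferent between their pure strategies, so the opponent's mix sets the indifference.
Bob indifferent between Y1 and Y2: p·(-3) + (1−p)·0 = p·0 + (1−p)·(-1) ⟹ 0 + (-3)p = (-1) + 1p ⟹ p = 1/4.
Alice indifferent between X1 and X2: q·4 + (1−q)·(-1) = q·1 + (1−q)·1 ⟹ (-1) + 5q = 1 + 0q ⟹ q = 2/5.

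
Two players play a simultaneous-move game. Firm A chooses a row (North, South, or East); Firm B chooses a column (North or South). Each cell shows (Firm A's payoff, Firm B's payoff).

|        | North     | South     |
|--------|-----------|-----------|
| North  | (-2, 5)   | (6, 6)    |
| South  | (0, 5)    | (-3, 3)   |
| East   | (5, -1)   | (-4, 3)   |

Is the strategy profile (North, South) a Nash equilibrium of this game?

Holding Firm B at South: Firm A gets 6 from North, versus -3 from South, -4 from East. No profitable deviation for Firm A.
Holding Firm A at North: Firm B gets 6 from South, versus 5 from North. No profitable deviation for Firm B either.

Yes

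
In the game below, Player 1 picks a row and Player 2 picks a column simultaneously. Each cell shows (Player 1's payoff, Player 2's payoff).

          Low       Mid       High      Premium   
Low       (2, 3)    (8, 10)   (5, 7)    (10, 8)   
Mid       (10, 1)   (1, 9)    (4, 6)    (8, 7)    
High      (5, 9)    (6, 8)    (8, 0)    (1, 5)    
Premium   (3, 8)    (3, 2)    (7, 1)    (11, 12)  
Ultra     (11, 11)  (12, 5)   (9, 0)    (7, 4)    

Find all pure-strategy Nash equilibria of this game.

Check mutual best responses: a cell is a NE iff neither player can gain by unilaterally deviating.
Player 1's best responses — vs Low: Ultra (payoff 11); vs Mid: Ultra (payoff 12); vs High: Ultra (payoff 9); vs Premium: Premium (payoff 11).
Player 2's best responses — vs Low: Mid (payoff 10); vs Mid: Mid (payoff 9); vs High: Low (payoff 9); vs Premium: Premium (payoff 12); vs Ultra: Low (payoff 11).
Mutual best responses occur at (Premium, Premium) and (Ultra, Low); at each, neither player gains by switching.

(Premium, Premium) and (Ultra, Low)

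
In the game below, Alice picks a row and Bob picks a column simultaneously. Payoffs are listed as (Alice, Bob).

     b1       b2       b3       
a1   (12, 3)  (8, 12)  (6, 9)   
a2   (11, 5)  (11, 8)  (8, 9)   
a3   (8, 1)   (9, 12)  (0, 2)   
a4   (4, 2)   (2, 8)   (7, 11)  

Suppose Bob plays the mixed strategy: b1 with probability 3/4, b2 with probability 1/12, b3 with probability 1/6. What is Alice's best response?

a1

Compute Alice's expected payoff from each pure strategy against the given mix.
a1: (3/4)·12 + (1/12)·8 + (1/6)·6 = 32/3
a2: (3/4)·11 + (1/12)·11 + (1/6)·8 = 21/2
a3: (3/4)·8 + (1/12)·9 + (1/6)·0 = 27/4
a4: (3/4)·4 + (1/12)·2 + (1/6)·7 = 13/3
Highest expected payoff is 32/3, from a1.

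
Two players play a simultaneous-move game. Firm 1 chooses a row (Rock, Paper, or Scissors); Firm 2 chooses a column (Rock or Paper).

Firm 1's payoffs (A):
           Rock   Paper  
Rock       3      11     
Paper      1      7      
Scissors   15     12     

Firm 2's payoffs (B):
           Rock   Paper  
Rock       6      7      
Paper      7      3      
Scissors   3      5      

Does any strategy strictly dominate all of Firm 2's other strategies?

None

A strategy is strictly dominant if it gives Firm 2 a strictly higher payoff than every other strategy, against every choice by the opponent.
Rock is not dominant: against Rock, Paper gives 7 > 6.
Paper is not dominant: against Paper, Rock gives 7 > 3.
No single strategy is best against every opponent action.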